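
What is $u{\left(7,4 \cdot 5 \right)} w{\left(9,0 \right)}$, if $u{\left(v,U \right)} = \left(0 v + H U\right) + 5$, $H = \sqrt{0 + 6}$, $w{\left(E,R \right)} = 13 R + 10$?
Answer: $50 + 200 \sqrt{6} \approx 539.9$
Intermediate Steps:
$w{\left(E,R \right)} = 10 + 13 R$
$H = \sqrt{6} \approx 2.4495$
$u{\left(v,U \right)} = 5 + U \sqrt{6}$ ($u{\left(v,U \right)} = \left(0 v + \sqrt{6} U\right) + 5 = \left(0 + U \sqrt{6}\right) + 5 = U \sqrt{6} + 5 = 5 + U \sqrt{6}$)
$u{\left(7,4 \cdot 5 \right)} w{\left(9,0 \right)} = \left(5 + 4 \cdot 5 \sqrt{6}\right) \left(10 + 13 \cdot 0\right) = \left(5 + 20 \sqrt{6}\right) \left(10 + 0\right) = \left(5 + 20 \sqrt{6}\right) 10 = 50 + 200 \sqrt{6}$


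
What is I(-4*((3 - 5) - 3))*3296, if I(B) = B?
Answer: 65920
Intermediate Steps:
I(-4*((3 - 5) - 3))*3296 = -4*((3 - 5) - 3)*3296 = -4*(-2 - 3)*3296 = -4*(-5)*3296 = 20*3296 = 65920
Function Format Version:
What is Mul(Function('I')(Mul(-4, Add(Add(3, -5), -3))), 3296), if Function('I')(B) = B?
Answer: 65920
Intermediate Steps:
Mul(Function('I')(Mul(-4, Add(Add(3, -5), -3))), 3296) = Mul(Mul(-4, Add(Add(3, -5), -3)), 3296) = Mul(Mul(-4, Add(-2, -3)), 3296) = Mul(Mul(-4, -5), 3296) = Mul(20, 3296) = 65920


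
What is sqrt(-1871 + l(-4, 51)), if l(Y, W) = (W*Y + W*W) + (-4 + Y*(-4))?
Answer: sqrt(538) ≈ 23.195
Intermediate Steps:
l(Y, W) = -4 + W**2 - 4*Y + W*Y (l(Y, W) = (W*Y + W**2) + (-4 - 4*Y) = (W**2 + W*Y) + (-4 - 4*Y) = -4 + W**2 - 4*Y + W*Y)
sqrt(-1871 + l(-4, 51)) = sqrt(-1871 + (-4 + 51**2 - 4*(-4) + 51*(-4))) = sqrt(-1871 + (-4 + 2601 + 16 - 204)) = sqrt(-1871 + 2409) = sqrt(538)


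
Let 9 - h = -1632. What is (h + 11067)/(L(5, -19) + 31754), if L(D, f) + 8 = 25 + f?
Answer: 353/882 ≈ 0.40023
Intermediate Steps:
h = 1641 (h = 9 - 1*(-1632) = 9 + 1632 = 1641)
L(D, f) = 17 + f (L(D, f) = -8 + (25 + f) = 17 + f)
(h + 11067)/(L(5, -19) + 31754) = (1641 + 11067)/((17 - 19) + 31754) = 12708/(-2 + 31754) = 12708/31752 = 12708*(1/31752) = 353/882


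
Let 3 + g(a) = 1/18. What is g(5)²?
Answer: 2809/324 ≈ 8.6698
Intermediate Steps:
g(a) = -53/18 (g(a) = -3 + 1/18 = -53/18)
g(5)² = (-53/18)² = 2809/324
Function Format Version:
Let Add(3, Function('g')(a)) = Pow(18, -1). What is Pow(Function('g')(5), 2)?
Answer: Rational(2809, 324) ≈ 8.6698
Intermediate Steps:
Function('g')(a) = Rational(-53, 18) (Function('g')(a) = Add(-3, Pow(18, -1)) = Add(-3, Rational(1, 18)) = Rational(-53, 18))
Pow(Function('g')(5), 2) = Pow(Rational(-53, 18), 2) = Rational(2809, 324)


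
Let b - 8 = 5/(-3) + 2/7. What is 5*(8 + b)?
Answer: 1535/21 ≈ 73.095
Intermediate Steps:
b = 139/21 (b = 8 + (5/(-3) + 2/7) = 8 + (5*(-⅓) + 2*(⅐)) = 8 + (-5/3 + 2/7) = 8 - 29/21 = 139/21 ≈ 6.6190)
5*(8 + b) = 5*(8 + 139/21) = 5*(307/21) = 1535/21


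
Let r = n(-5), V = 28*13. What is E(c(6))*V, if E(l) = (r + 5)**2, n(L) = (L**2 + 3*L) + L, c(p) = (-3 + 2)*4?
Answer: 36400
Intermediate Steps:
c(p) = -4 (c(p) = -1*4 = -4)
V = 364
n(L) = L**2 + 4*L
r = 5 (r = -5*(4 - 5) = -5*(-1) = 5)
E(l) = 100 (E(l) = (5 + 5)**2 = 10**2 = 100)
E(c(6))*V = 100*364 = 36400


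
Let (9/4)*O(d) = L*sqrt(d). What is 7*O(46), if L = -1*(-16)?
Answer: 448*sqrt(46)/9 ≈ 337.61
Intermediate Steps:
L = 16
O(d) = 64*sqrt(d)/9 (O(d) = 4*(16*sqrt(d))/9 = 64*sqrt(d)/9)
7*O(46) = 7*(64*sqrt(46)/9) = 448*sqrt(46)/9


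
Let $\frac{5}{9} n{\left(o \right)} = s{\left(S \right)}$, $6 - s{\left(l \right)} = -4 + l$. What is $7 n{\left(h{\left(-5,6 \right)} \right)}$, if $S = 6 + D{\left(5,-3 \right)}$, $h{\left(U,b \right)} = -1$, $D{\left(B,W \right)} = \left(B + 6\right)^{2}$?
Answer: $- \frac{7371}{5} \approx -1474.2$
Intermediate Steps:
$D{\left(B,W \right)} = \left(6 + B\right)^{2}$
$S = 127$ ($S = 6 + \left(6 + 5\right)^{2} = 6 + 11^{2} = 6 + 121 = 127$)
$s{\left(l \right)} = 10 - l$ ($s{\left(l \right)} = 6 - \left(-4 + l\right) = 10 - l$)
$n{\left(o \right)} = - \frac{1053}{5}$ ($n{\left(o \right)} = \frac{9 \left(10 - 127\right)}{5} = \frac{9}{5} \left(-117\right) = - \frac{1053}{5}$)
$7 n{\left(h{\left(-5,6 \right)} \right)} = 7 \left(- \frac{1053}{5}\right) = - \frac{7371}{5}$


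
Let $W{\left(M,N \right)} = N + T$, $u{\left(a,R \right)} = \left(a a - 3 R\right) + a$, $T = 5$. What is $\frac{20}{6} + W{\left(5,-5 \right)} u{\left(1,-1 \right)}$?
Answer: $\frac{10}{3} \approx 3.3333$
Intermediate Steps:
$u{\left(a,R \right)} = a + a^{2} - 3 R$ ($u{\left(a,R \right)} = \left(a^{2} - 3 R\right) + a = a + a^{2} - 3 R$)
$W{\left(M,N \right)} = 5 + N$ ($W{\left(M,N \right)} = N + 5 = 5 + N$)
$\frac{20}{6} + W{\left(5,-5 \right)} u{\left(1,-1 \right)} = \frac{20}{6} + \left(5 - 5\right) \left(1 + 1^{2} - -3\right) = 20 \cdot \frac{1}{6} + 0 \left(1 + 1 + 3\right) = \frac{10}{3} + 0 \cdot 5 = \frac{10}{3} + 0 = \frac{10}{3}$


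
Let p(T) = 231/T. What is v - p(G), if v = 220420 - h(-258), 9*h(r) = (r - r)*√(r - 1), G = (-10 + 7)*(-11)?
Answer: 220413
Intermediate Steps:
G = 33 (G = -3*(-11) = 33)
h(r) = 0 (h(r) = ((r - r)*√(r - 1))/9 = (0*√(-1 + r))/9 = (⅑)*0 = 0)
v = 220420 (v = 220420 - 1*0 = 220420 + 0 = 220420)
v - p(G) = 220420 - 231/33 = 220420 - 1*7 = 220420 - 7 = 220413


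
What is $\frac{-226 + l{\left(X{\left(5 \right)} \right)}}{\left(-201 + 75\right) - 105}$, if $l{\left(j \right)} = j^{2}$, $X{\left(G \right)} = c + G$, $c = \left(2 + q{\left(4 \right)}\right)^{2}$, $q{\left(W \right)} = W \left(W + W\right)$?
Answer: $- \frac{1347695}{231} \approx -5834.2$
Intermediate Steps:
$q{\left(W \right)} = 2 W^{2}$ ($q{\left(W \right)} = W 2 W = 2 W^{2}$)
$c = 1156$ ($c = \left(2 + 2 \cdot 4^{2}\right)^{2} = \left(2 + 2 \cdot 16\right)^{2} = \left(2 + 32\right)^{2} = 34^{2} = 1156$)
$X{\left(G \right)} = 1156 + G$
$\frac{-226 + l{\left(X{\left(5 \right)} \right)}}{\left(-201 + 75\right) - 105} = \frac{-226 + \left(1156 + 5\right)^{2}}{\left(-201 + 75\right) - 105} = \frac{-226 + 1161^{2}}{-126 - 105} = \frac{-226 + 1347921}{-231} = 1347695 \left(- \frac{1}{231}\right) = - \frac{1347695}{231}$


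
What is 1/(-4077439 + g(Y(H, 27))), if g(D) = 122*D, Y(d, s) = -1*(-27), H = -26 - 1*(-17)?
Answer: -1/4074145 ≈ -2.4545e-7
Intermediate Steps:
H = -9 (H = -26 + 17 = -9)
Y(d, s) = 27
1/(-4077439 + g(Y(H, 27))) = 1/(-4077439 + 122*27) = 1/(-4077439 + 3294) = 1/(-4074145) = -1/4074145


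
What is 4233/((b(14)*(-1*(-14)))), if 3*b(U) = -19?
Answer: -12699/266 ≈ -47.741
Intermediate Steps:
b(U) = -19/3 (b(U) = (1/3)*(-19) = -19/3)
4233/((b(14)*(-1*(-14)))) = 4233/((-(-19)*(-14)/3)) = 4233/((-19/3*14)) = 4233/(-266/3) = 4233*(-3/266) = -12699/266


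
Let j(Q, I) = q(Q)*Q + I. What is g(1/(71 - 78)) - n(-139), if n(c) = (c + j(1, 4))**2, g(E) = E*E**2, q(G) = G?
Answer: -6158909/343 ≈ -17956.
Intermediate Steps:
g(E) = E**3
j(Q, I) = I + Q**2 (j(Q, I) = Q*Q + I = Q**2 + I = I + Q**2)
n(c) = (5 + c)**2 (n(c) = (c + (4 + 1**2))**2 = (c + (4 + 1))**2 = (c + 5)**2 = (5 + c)**2)
g(1/(71 - 78)) - n(-139) = (1/(71 - 78))**3 - (5 - 139)**2 = (1/(-7))**3 - 1*(-134)**2 = (-1/7)**3 - 1*17956 = -1/343 - 17956 = -6158909/343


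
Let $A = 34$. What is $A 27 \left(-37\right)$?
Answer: $-33966$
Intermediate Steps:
$A 27 \left(-37\right) = 34 \cdot 27 \left(-37\right) = 918 \left(-37\right) = -33966$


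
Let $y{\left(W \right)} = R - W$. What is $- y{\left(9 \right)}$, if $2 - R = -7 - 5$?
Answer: $-5$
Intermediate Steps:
$R = 14$ ($R = 2 - \left(-7 - 5\right) = 2 - -12 = 2 + 12 = 14$)
$y{\left(W \right)} = 14 - W$
$- y{\left(9 \right)} = - (14 - 9) = \left(-1\right) 5 = -5$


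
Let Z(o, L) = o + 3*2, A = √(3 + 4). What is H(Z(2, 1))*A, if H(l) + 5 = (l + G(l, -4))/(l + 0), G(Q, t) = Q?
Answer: -3*√7 ≈ -7.9373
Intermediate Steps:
A = √7 ≈ 2.6458
Z(o, L) = 6 + o (Z(o, L) = o + 6 = 6 + o)
H(l) = -3 (H(l) = -5 + (l + l)/(l + 0) = -5 + (2*l)/l = -5 + 2 = -3)
H(Z(2, 1))*A = -3*√7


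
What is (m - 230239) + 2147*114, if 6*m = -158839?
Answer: -71725/6 ≈ -11954.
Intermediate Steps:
m = -158839/6 (m = (1/6)*(-158839) = -158839/6 ≈ -26473.)
(m - 230239) + 2147*114 = (-158839/6 - 230239) + 2147*114 = -1540273/6 + 244758 = -71725/6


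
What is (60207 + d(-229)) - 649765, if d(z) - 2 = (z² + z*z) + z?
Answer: -484903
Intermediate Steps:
d(z) = 2 + z + 2*z² (d(z) = 2 + ((z² + z*z) + z) = 2 + ((z² + z²) + z) = 2 + (2*z² + z) = 2 + (z + 2*z²) = 2 + z + 2*z²)
(60207 + d(-229)) - 649765 = (60207 + (2 - 229 + 2*(-229)²)) - 649765 = (60207 + (2 - 229 + 2*52441)) - 649765 = (60207 + (2 - 229 + 104882)) - 649765 = (60207 + 104655) - 649765 = 164862 - 649765 = -484903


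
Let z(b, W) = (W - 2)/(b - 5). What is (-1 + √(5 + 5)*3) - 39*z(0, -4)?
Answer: -239/5 + 3*√10 ≈ -38.313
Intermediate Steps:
z(b, W) = (-2 + W)/(-5 + b)
(-1 + √(5 + 5)*3) - 39*z(0, -4) = (-1 + √(5 + 5)*3) - 39*(-2 - 4)/(-5 + 0) = (-1 + √10*3) - 39*(-6)/(-5) = (-1 + 3*√10) - (-39)*(-6)/5 = (-1 + 3*√10) - 39*6/5 = (-1 + 3*√10) - 234/5 = -239/5 + 3*√10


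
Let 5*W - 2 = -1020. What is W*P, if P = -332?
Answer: 337976/5 ≈ 67595.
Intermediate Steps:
W = -1018/5 (W = 2/5 + (1/5)*(-1020) = 2/5 - 204 = -1018/5 ≈ -203.60)
W*P = -1018/5*(-332) = 337976/5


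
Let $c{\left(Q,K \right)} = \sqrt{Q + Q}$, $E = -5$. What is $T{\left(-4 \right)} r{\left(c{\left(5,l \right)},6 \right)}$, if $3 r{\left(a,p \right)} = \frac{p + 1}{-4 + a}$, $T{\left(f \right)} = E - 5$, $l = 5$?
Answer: $\frac{140}{9} + \frac{35 \sqrt{10}}{9} \approx 27.853$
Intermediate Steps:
$c{\left(Q,K \right)} = \sqrt{2} \sqrt{Q}$ ($c{\left(Q,K \right)} = \sqrt{2 Q} = \sqrt{2} \sqrt{Q}$)
$T{\left(f \right)} = -10$ ($T{\left(f \right)} = -5 - 5 = -10$)
$r{\left(a,p \right)} = \frac{1 + p}{3 \left(-4 + a\right)}$ ($r{\left(a,p \right)} = \frac{\left(p + 1\right) \frac{1}{-4 + a}}{3} = \frac{\left(1 + p\right) \frac{1}{-4 + a}}{3} = \frac{\frac{1}{-4 + a} \left(1 + p\right)}{3} = \frac{1 + p}{3 \left(-4 + a\right)}$)
$T{\left(-4 \right)} r{\left(c{\left(5,l \right)},6 \right)} = - 10 \frac{1 + 6}{3 \left(-4 + \sqrt{2} \sqrt{5}\right)} = - 10 \cdot \frac{1}{3} \frac{1}{-4 + \sqrt{10}} \cdot 7 = - 10 \frac{7}{3 \left(-4 + \sqrt{10}\right)} = - \frac{70}{3 \left(-4 + \sqrt{10}\right)}$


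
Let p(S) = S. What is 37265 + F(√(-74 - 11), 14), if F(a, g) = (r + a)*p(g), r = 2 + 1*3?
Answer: 37335 + 14*I*√85 ≈ 37335.0 + 129.07*I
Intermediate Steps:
r = 5 (r = 2 + 3 = 5)
F(a, g) = g*(5 + a) (F(a, g) = (5 + a)*g = g*(5 + a))
37265 + F(√(-74 - 11), 14) = 37265 + 14*(5 + √(-74 - 11)) = 37265 + 14*(5 + √(-85)) = 37265 + 14*(5 + I*√85) = 37265 + (70 + 14*I*√85) = 37335 + 14*I*√85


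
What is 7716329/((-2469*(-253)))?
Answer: 7716329/624657 ≈ 12.353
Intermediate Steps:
7716329/((-2469*(-253))) = 7716329/624657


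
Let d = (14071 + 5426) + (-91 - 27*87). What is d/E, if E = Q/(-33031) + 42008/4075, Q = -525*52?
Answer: 2295894800525/1498813748 ≈ 1531.8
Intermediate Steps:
Q = -27300
E = 1498813748/134601325 (E = -27300/(-33031) + 42008/4075 = -27300*(-1/33031) + 42008*(1/4075) = 27300/33031 + 42008/4075 = 1498813748/134601325 ≈ 11.135)
d = 17057 (d = 19497 + (-91 - 2349) = 19497 - 2440 = 17057)
d/E = 17057/(1498813748/134601325) = 17057*(134601325/1498813748) = 2295894800525/1498813748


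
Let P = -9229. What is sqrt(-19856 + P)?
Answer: I*sqrt(29085) ≈ 170.54*I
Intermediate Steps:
sqrt(-19856 + P) = sqrt(-19856 - 9229) = sqrt(-29085) = I*sqrt(29085)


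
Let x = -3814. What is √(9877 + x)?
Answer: √6063 ≈ 77.865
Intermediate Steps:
√(9877 + x) = √(9877 - 3814) = √6063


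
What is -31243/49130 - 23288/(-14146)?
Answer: 351087981/347496490 ≈ 1.0103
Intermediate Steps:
-31243/49130 - 23288/(-14146) = -31243*1/49130 - 23288*(-1/14146) = -31243/49130 + 11644/7073 = 351087981/347496490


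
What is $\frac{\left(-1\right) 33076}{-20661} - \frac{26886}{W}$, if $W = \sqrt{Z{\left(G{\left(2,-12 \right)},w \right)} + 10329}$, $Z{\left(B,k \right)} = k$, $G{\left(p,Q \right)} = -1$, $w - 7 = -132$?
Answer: $\frac{33076}{20661} - \frac{13443 \sqrt{2551}}{2551} \approx -264.56$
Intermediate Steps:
$w = -125$ ($w = 7 - 132 = -125$)
$W = 2 \sqrt{2551}$ ($W = \sqrt{-125 + 10329} = \sqrt{10204} = 2 \sqrt{2551} \approx 101.01$)
$\frac{\left(-1\right) 33076}{-20661} - \frac{26886}{W} = \frac{\left(-1\right) 33076}{-20661} - \frac{26886}{2 \sqrt{2551}} = \left(-33076\right) \left(- \frac{1}{20661}\right) - 26886 \frac{\sqrt{2551}}{5102} = \frac{33076}{20661} - \frac{13443 \sqrt{2551}}{2551}$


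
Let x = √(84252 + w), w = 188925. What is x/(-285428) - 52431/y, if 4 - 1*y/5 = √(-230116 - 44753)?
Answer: -209724/1374425 - 3*√30353/285428 - 157293*I*√30541/1374425 ≈ -0.15442 - 20.0*I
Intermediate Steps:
x = 3*√30353 (x = √(84252 + 188925) = √273177 = 3*√30353 ≈ 522.66)
y = 20 - 15*I*√30541 (y = 20 - 5*√(-230116 - 44753) = 20 - 15*I*√30541 ≈ 20.0 - 2621.4*I)
x/(-285428) - 52431/y = (3*√30353)/(-285428) - 52431/(20 - 15*I*√30541) = (3*√30353)*(-1/285428) - 52431/(20 - 15*I*√30541) = -3*√30353/285428 - 52431/(20 - 15*I*√30541) = -52431/(20 - 15*I*√30541) - 3*√30353/285428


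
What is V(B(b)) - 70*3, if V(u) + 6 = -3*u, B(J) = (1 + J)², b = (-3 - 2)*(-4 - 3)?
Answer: -4104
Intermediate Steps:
b = 35 (b = -5*(-7) = 35)
V(u) = -6 - 3*u
V(B(b)) - 70*3 = (-6 - 3*(1 + 35)²) - 70*3 = (-6 - 3*36²) - 210 = (-6 - 3*1296) - 210 = (-6 - 3888) - 210 = -3894 - 210 = -4104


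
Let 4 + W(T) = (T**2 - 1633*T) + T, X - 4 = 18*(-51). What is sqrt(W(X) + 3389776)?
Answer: 4*sqrt(357301) ≈ 2391.0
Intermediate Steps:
X = -914 (X = 4 + 18*(-51) = 4 - 918 = -914)
W(T) = -4 + T**2 - 1632*T (W(T) = -4 + ((T**2 - 1633*T) + T) = -4 + (T**2 - 1632*T) = -4 + T**2 - 1632*T)
sqrt(W(X) + 3389776) = sqrt((-4 + (-914)**2 - 1632*(-914)) + 3389776) = sqrt((-4 + 835396 + 1491648) + 3389776) = sqrt(2327040 + 3389776) = sqrt(5716816) = 4*sqrt(357301)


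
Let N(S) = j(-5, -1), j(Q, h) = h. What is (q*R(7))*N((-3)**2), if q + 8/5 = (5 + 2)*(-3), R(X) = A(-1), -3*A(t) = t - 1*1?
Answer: 226/15 ≈ 15.067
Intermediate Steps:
N(S) = -1
A(t) = 1/3 - t/3 (A(t) = -(t - 1*1)/3 = -(t - 1)/3 = -(-1 + t)/3 = 1/3 - t/3)
R(X) = 2/3 (R(X) = 1/3 - 1/3*(-1) = 1/3 + 1/3 = 2/3)
q = -113/5 (q = -8/5 + (5 + 2)*(-3) = -8/5 + 7*(-3) = -8/5 - 21 = -113/5 ≈ -22.600)
(q*R(7))*N((-3)**2) = -113/5*2/3*(-1) = -226/15*(-1) = 226/15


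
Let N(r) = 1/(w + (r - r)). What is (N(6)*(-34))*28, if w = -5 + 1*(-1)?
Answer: 476/3 ≈ 158.67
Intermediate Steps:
w = -6 (w = -5 - 1 = -6)
N(r) = -⅙ (N(r) = 1/(-6 + (r - r)) = 1/(-6 + 0) = 1/(-6) = -⅙)
(N(6)*(-34))*28 = -⅙*(-34)*28 = (17/3)*28 = 476/3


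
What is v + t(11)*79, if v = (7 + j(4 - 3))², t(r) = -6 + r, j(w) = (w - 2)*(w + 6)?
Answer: 395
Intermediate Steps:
j(w) = (-2 + w)*(6 + w)
v = 0 (v = (7 + (-12 + (4 - 3)² + 4*(4 - 3)))² = (7 + (-12 + 1² + 4*1))² = (7 + (-12 + 1 + 4))² = (7 - 7)² = 0² = 0)
v + t(11)*79 = 0 + (-6 + 11)*79 = 0 + 5*79 = 0 + 395 = 395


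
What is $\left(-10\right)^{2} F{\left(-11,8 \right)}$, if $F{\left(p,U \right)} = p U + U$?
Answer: $-8000$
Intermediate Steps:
$F{\left(p,U \right)} = U + U p$ ($F{\left(p,U \right)} = U p + U = U + U p$)
$\left(-10\right)^{2} F{\left(-11,8 \right)} = \left(-10\right)^{2} \cdot 8 \left(1 - 11\right) = 100 \cdot 8 \left(-10\right) = 100 \left(-80\right) = -8000$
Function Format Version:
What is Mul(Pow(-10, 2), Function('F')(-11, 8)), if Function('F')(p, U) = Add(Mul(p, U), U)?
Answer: -8000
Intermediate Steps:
Function('F')(p, U) = Add(U, Mul(U, p)) (Function('F')(p, U) = Add(Mul(U, p), U) = Add(U, Mul(U, p)))
Mul(Pow(-10, 2), Function('F')(-11, 8)) = Mul(Pow(-10, 2), Mul(8, Add(1, -11))) = Mul(100, Mul(8, -10)) = Mul(100, -80) = -8000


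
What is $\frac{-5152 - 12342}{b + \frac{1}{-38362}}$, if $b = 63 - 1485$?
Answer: $\frac{671104828}{54550765} \approx 12.302$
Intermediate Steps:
$b = -1422$ ($b = 63 - 1485 = -1422$)
$\frac{-5152 - 12342}{b + \frac{1}{-38362}} = \frac{-5152 - 12342}{-1422 + \frac{1}{-38362}} = - \frac{17494}{-1422 - \frac{1}{38362}} = - \frac{17494}{- \frac{54550765}{38362}} = \left(-17494\right) \left(- \frac{38362}{54550765}\right) = \frac{671104828}{54550765}$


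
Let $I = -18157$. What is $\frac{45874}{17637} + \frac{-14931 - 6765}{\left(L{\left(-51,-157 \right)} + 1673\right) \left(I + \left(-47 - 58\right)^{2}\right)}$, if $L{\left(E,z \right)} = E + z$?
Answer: $\frac{119922909118}{46069519515} \approx 2.6031$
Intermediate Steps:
$\frac{45874}{17637} + \frac{-14931 - 6765}{\left(L{\left(-51,-157 \right)} + 1673\right) \left(I + \left(-47 - 58\right)^{2}\right)} = \frac{45874}{17637} + \frac{-14931 - 6765}{\left(\left(-51 - 157\right) + 1673\right) \left(-18157 + \left(-47 - 58\right)^{2}\right)} = 45874 \cdot \frac{1}{17637} + \frac{-14931 - 6765}{\left(-208 + 1673\right) \left(-18157 + \left(-105\right)^{2}\right)} = \frac{45874}{17637} + \frac{-14931 - 6765}{1465 \left(-18157 + 11025\right)} = \frac{45874}{17637} - \frac{21696}{1465 \left(-7132\right)} = \frac{45874}{17637} - \frac{21696}{-10448380} = \frac{45874}{17637} - - \frac{5424}{2612095} = \frac{45874}{17637} + \frac{5424}{2612095} = \frac{119922909118}{46069519515}$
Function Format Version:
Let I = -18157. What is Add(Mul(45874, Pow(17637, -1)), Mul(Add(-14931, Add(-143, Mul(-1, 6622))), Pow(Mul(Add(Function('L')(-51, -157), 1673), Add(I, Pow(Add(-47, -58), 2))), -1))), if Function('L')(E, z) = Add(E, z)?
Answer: Rational(119922909118, 46069519515) ≈ 2.6031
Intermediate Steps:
Add(Mul(45874, Pow(17637, -1)), Mul(Add(-14931, Add(-143, Mul(-1, 6622))), Pow(Mul(Add(Function('L')(-51, -157), 1673), Add(I, Pow(Add(-47, -58), 2))), -1))) = Add(Mul(45874, Pow(17637, -1)), Mul(Add(-14931, Add(-143, Mul(-1, 6622))), Pow(Mul(Add(Add(-51, -157), 1673), Add(-18157, Pow(Add(-47, -58), 2))), -1))) = Add(Mul(45874, Rational(1, 17637)), Mul(Add(-14931, Add(-143, -6622)), Pow(Mul(Add(-208, 1673), Add(-18157, Pow(-105, 2))), -1))) = Add(Rational(45874, 17637), Mul(Add(-14931, -6765), Pow(Mul(1465, Add(-18157, 11025)), -1))) = Add(Rational(45874, 17637), Mul(-21696, Pow(Mul(1465, -7132), -1))) = Add(Rational(45874, 17637), Mul(-21696, Pow(-10448380, -1))) = Add(Rational(45874, 17637), Mul(-21696, Rational(-1, 10448380))) = Add(Rational(45874, 17637), Rational(5424, 2612095)) = Rational(119922909118, 46069519515)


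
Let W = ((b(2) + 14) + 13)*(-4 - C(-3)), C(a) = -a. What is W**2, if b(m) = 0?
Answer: 35721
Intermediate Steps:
W = -189 (W = ((0 + 14) + 13)*(-4 - (-1)*(-3)) = (14 + 13)*(-4 - 1*3) = 27*(-4 - 3) = 27*(-7) = -189)
W**2 = (-189)**2 = 35721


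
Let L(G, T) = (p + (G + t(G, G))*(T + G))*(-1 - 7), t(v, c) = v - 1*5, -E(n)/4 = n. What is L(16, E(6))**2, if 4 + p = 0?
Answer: 3097600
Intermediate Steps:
p = -4 (p = -4 + 0 = -4)
E(n) = -4*n
t(v, c) = -5 + v (t(v, c) = v - 5 = -5 + v)
L(G, T) = 32 - 8*(-5 + 2*G)*(G + T) (L(G, T) = (-4 + (G + (-5 + G))*(T + G))*(-1 - 7) = (-4 + (-5 + 2*G)*(G + T))*(-8) = 32 - 8*(-5 + 2*G)*(G + T))
L(16, E(6))**2 = (32 - 16*16**2 + 40*16 + 40*(-4*6) - 16*16*(-4*6))**2 = (32 - 16*256 + 640 + 40*(-24) - 16*16*(-24))**2 = (32 - 4096 + 640 - 960 + 6144)**2 = 1760**2 = 3097600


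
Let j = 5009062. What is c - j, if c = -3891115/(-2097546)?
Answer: -10506734070737/2097546 ≈ -5.0091e+6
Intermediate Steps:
c = 3891115/2097546 (c = -3891115*(-1/2097546) = 3891115/2097546 ≈ 1.8551)
c - j = 3891115/2097546 - 1*5009062 = 3891115/2097546 - 5009062 = -10506734070737/2097546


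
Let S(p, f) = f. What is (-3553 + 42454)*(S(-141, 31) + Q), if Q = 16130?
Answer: 628679061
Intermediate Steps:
(-3553 + 42454)*(S(-141, 31) + Q) = (-3553 + 42454)*(31 + 16130) = 38901*16161 = 628679061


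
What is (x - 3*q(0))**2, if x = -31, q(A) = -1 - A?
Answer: 784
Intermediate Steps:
(x - 3*q(0))**2 = (-31 - 3*(-1 - 1*0))**2 = (-31 - 3*(-1 + 0))**2 = (-31 - 3*(-1))**2 = (-31 + 3)**2 = (-28)**2 = 784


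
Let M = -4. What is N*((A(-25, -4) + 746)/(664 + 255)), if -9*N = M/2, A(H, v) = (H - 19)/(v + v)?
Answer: 167/919 ≈ 0.18172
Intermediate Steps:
A(H, v) = (-19 + H)/(2*v) (A(H, v) = (-19 + H)/((2*v)) = (-19 + H)*(1/(2*v)) = (-19 + H)/(2*v))
N = 2/9 (N = -(-4)/(9*2) = -⅑*(-2) = 2/9 ≈ 0.22222)
N*((A(-25, -4) + 746)/(664 + 255)) = 2*(((½)*(-19 - 25)/(-4) + 746)/(664 + 255))/9 = 2*(((½)*(-¼)*(-44) + 746)/919)/9 = 2*((11/2 + 746)*(1/919))/9 = 2*((1503/2)*(1/919))/9 = (2/9)*(1503/1838) = 167/919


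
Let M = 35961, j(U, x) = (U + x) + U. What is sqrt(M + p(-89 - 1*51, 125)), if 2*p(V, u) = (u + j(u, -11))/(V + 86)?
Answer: 2*sqrt(728142)/9 ≈ 189.63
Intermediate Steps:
j(U, x) = x + 2*U
p(V, u) = (-11 + 3*u)/(2*(86 + V)) (p(V, u) = ((u + (-11 + 2*u))/(V + 86))/2 = ((-11 + 3*u)/(86 + V))/2 = (-11 + 3*u)/(2*(86 + V)))
sqrt(M + p(-89 - 1*51, 125)) = sqrt(35961 + (-11 + 3*125)/(2*(86 + (-89 - 1*51)))) = sqrt(35961 + (-11 + 375)/(2*(86 + (-89 - 51)))) = sqrt(35961 + (1/2)*364/(86 - 140)) = sqrt(35961 + (1/2)*364/(-54)) = sqrt(35961 + (1/2)*(-1/54)*364) = sqrt(35961 - 91/27) = sqrt(970856/27) = 2*sqrt(728142)/9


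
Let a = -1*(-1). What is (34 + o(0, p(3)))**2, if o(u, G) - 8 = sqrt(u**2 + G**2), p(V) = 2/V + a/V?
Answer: 1849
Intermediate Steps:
a = 1
p(V) = 3/V (p(V) = 2/V + 1/V = 3/V)
o(u, G) = 8 + sqrt(G**2 + u**2) (o(u, G) = 8 + sqrt(u**2 + G**2) = 8 + sqrt(G**2 + u**2))
(34 + o(0, p(3)))**2 = (34 + (8 + sqrt((3/3)**2 + 0**2)))**2 = (34 + (8 + sqrt((3*(1/3))**2 + 0)))**2 = (34 + (8 + sqrt(1**2 + 0)))**2 = (34 + (8 + sqrt(1 + 0)))**2 = (34 + (8 + sqrt(1)))**2 = (34 + (8 + 1))**2 = (34 + 9)**2 = 43**2 = 1849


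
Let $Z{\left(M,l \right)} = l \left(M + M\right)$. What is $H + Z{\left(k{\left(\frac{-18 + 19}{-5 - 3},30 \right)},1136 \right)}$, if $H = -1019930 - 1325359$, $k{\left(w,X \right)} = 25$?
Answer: $-2288489$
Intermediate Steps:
$H = -2345289$
$Z{\left(M,l \right)} = 2 M l$ ($Z{\left(M,l \right)} = l 2 M = 2 M l$)
$H + Z{\left(k{\left(\frac{-18 + 19}{-5 - 3},30 \right)},1136 \right)} = -2345289 + 2 \cdot 25 \cdot 1136 = -2345289 + 56800 = -2288489$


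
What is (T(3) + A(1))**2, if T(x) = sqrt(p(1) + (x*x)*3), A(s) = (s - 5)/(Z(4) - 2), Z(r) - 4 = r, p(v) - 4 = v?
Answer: 292/9 - 16*sqrt(2)/3 ≈ 24.902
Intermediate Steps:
p(v) = 4 + v
Z(r) = 4 + r
A(s) = -5/6 + s/6 (A(s) = (s - 5)/((4 + 4) - 2) = (-5 + s)/(8 - 2) = (-5 + s)/6 = (-5 + s)*(1/6) = -5/6 + s/6)
T(x) = sqrt(5 + 3*x**2) (T(x) = sqrt((4 + 1) + (x*x)*3) = sqrt(5 + x**2*3) = sqrt(5 + 3*x**2))
(T(3) + A(1))**2 = (sqrt(5 + 3*3**2) + (-5/6 + (1/6)*1))**2 = (sqrt(5 + 3*9) + (-5/6 + 1/6))**2 = (sqrt(5 + 27) - 2/3)**2 = (sqrt(32) - 2/3)**2 = (4*sqrt(2) - 2/3)**2 = (-2/3 + 4*sqrt(2))**2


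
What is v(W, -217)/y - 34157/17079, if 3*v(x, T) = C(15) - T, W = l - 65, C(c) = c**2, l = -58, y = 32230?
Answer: -183060634/91742695 ≈ -1.9954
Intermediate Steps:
W = -123 (W = -58 - 65 = -123)
v(x, T) = 75 - T/3 (v(x, T) = (15**2 - T)/3 = (225 - T)/3 = 75 - T/3)
v(W, -217)/y - 34157/17079 = (75 - 1/3*(-217))/32230 - 34157/17079 = (75 + 217/3)*(1/32230) - 34157*1/17079 = (442/3)*(1/32230) - 34157/17079 = 221/48345 - 34157/17079 = -183060634/91742695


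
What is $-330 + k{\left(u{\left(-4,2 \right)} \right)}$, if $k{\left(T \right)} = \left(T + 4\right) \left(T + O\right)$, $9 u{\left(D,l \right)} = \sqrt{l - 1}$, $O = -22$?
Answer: $- \frac{34019}{81} \approx -419.99$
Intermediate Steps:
$u{\left(D,l \right)} = \frac{\sqrt{-1 + l}}{9}$ ($u{\left(D,l \right)} = \frac{\sqrt{l - 1}}{9} = \frac{\sqrt{-1 + l}}{9}$)
$k{\left(T \right)} = \left(-22 + T\right) \left(4 + T\right)$ ($k{\left(T \right)} = \left(T + 4\right) \left(T - 22\right) = \left(4 + T\right) \left(-22 + T\right) = \left(-22 + T\right) \left(4 + T\right)$)
$-330 + k{\left(u{\left(-4,2 \right)} \right)} = -330 - \left(88 - \frac{1}{81} + 18 \cdot \frac{1}{9} \sqrt{-1 + 2}\right) = -330 - \left(88 - \frac{1}{81} + 18 \cdot \frac{1}{9} \sqrt{1}\right) = -330 - \left(88 - \frac{1}{81} + 18 \cdot \frac{1}{9} \cdot 1\right) = -330 - \left(90 - \frac{1}{81}\right) = -330 - \frac{7289}{81} = - \frac{34019}{81}$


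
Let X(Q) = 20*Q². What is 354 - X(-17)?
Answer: -5426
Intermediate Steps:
354 - X(-17) = 354 - 20*(-17)² = 354 - 20*289 = 354 - 1*5780 = 354 - 5780 = -5426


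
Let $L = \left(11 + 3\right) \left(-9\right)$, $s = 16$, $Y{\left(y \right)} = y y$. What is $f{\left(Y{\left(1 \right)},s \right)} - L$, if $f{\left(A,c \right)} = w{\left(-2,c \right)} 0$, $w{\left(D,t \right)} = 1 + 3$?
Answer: $126$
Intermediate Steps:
$Y{\left(y \right)} = y^{2}$
$w{\left(D,t \right)} = 4$
$f{\left(A,c \right)} = 0$ ($f{\left(A,c \right)} = 4 \cdot 0 = 0$)
$L = -126$ ($L = 14 \left(-9\right) = -126$)
$f{\left(Y{\left(1 \right)},s \right)} - L = 0 - -126 = 0 + 126 = 126$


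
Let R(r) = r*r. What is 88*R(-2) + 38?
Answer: 390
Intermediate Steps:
R(r) = r²
88*R(-2) + 38 = 88*(-2)² + 38 = 88*4 + 38 = 352 + 38 = 390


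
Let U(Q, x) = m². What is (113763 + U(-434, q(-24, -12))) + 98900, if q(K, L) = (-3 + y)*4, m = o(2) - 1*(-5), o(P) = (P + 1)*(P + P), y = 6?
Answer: 212952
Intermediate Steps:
o(P) = 2*P*(1 + P) (o(P) = (1 + P)*(2*P) = 2*P*(1 + P))
m = 17 (m = 2*2*(1 + 2) - 1*(-5) = 2*2*3 + 5 = 12 + 5 = 17)
q(K, L) = 12 (q(K, L) = (-3 + 6)*4 = 3*4 = 12)
U(Q, x) = 289 (U(Q, x) = 17² = 289)
(113763 + U(-434, q(-24, -12))) + 98900 = (113763 + 289) + 98900 = 114052 + 98900 = 212952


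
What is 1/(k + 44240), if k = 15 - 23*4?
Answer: 1/44163 ≈ 2.2643e-5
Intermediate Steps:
k = -77 (k = 15 - 92 = -77)
1/(k + 44240) = 1/(-77 + 44240) = 1/44163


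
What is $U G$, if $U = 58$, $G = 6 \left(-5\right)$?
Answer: $-1740$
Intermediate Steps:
$G = -30$
$U G = 58 \left(-30\right) = -1740$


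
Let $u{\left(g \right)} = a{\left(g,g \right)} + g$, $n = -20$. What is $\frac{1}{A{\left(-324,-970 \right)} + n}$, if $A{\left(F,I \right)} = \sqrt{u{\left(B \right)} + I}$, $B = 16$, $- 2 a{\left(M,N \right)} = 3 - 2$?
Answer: $- \frac{40}{2709} - \frac{i \sqrt{3818}}{2709} \approx -0.014766 - 0.022809 i$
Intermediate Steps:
$a{\left(M,N \right)} = - \frac{1}{2}$ ($a{\left(M,N \right)} = - \frac{3 - 2}{2} = \left(- \frac{1}{2}\right) 1 = - \frac{1}{2}$)
$u{\left(g \right)} = - \frac{1}{2} + g$
$A{\left(F,I \right)} = \sqrt{\frac{31}{2} + I}$ ($A{\left(F,I \right)} = \sqrt{\left(- \frac{1}{2} + 16\right) + I} = \sqrt{\frac{31}{2} + I}$)
$\frac{1}{A{\left(-324,-970 \right)} + n} = \frac{1}{\frac{\sqrt{62 + 4 \left(-970\right)}}{2} - 20} = \frac{1}{\frac{\sqrt{62 - 3880}}{2} - 20} = \frac{1}{\frac{\sqrt{-3818}}{2} - 20} = \frac{1}{\frac{i \sqrt{3818}}{2} - 20} = \frac{1}{-20 + \frac{i \sqrt{3818}}{2}}$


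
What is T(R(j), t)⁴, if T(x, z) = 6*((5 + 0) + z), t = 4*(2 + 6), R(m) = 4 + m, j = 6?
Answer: 2428912656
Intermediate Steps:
t = 32 (t = 4*8 = 32)
T(x, z) = 30 + 6*z (T(x, z) = 6*(5 + z) = 30 + 6*z)
T(R(j), t)⁴ = (30 + 6*32)⁴ = (30 + 192)⁴ = 222⁴ = 2428912656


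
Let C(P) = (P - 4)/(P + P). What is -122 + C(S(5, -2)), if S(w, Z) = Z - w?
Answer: -1697/14 ≈ -121.21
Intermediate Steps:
C(P) = (-4 + P)/(2*P) (C(P) = (-4 + P)/((2*P)) = (-4 + P)*(1/(2*P)) = (-4 + P)/(2*P))
-122 + C(S(5, -2)) = -122 + (-4 + (-2 - 1*5))/(2*(-2 - 1*5)) = -122 + (-4 + (-2 - 5))/(2*(-2 - 5)) = -122 + (½)*(-4 - 7)/(-7) = -122 + (½)*(-⅐)*(-11) = -122 + 11/14 = -1697/14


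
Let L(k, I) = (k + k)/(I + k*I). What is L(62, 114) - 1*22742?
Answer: -81666460/3591 ≈ -22742.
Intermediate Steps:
L(k, I) = 2*k/(I + I*k) (L(k, I) = (2*k)/(I + I*k) = 2*k/(I + I*k))
L(62, 114) - 1*22742 = 2*62/(114*(1 + 62)) - 1*22742 = 2*62*(1/114)/63 - 22742 = 2*62*(1/114)*(1/63) - 22742 = 62/3591 - 22742 = -81666460/3591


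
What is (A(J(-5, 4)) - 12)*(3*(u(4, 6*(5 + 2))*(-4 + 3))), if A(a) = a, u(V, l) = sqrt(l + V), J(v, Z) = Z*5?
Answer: -24*sqrt(46) ≈ -162.78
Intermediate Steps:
J(v, Z) = 5*Z
u(V, l) = sqrt(V + l)
(A(J(-5, 4)) - 12)*(3*(u(4, 6*(5 + 2))*(-4 + 3))) = (5*4 - 12)*(3*(sqrt(4 + 6*(5 + 2))*(-4 + 3))) = (20 - 12)*(3*(sqrt(4 + 6*7)*(-1))) = 8*(3*(sqrt(4 + 42)*(-1))) = 8*(3*(sqrt(46)*(-1))) = 8*(3*(-sqrt(46))) = 8*(-3*sqrt(46)) = -24*sqrt(46)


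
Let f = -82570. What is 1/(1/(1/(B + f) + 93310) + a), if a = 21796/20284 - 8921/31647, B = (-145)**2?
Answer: 83782716569935383/66411322813351723 ≈ 1.2616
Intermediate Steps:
B = 21025
a = 11564192/14589267 (a = 21796*(1/20284) - 8921*1/31647 = 5449/5071 - 811/2877 = 11564192/14589267 ≈ 0.79265)
1/(1/(1/(B + f) + 93310) + a) = 1/(1/(1/(21025 - 82570) + 93310) + 11564192/14589267) = 1/(1/(1/(-61545) + 93310) + 11564192/14589267) = 1/(1/(-1/61545 + 93310) + 11564192/14589267) = 1/(1/(5742763949/61545) + 11564192/14589267) = 1/(61545/5742763949 + 11564192/14589267) = 1/(66411322813351723/83782716569935383) = 83782716569935383/66411322813351723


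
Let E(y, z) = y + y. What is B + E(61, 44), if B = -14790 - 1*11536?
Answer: -26204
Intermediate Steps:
E(y, z) = 2*y
B = -26326 (B = -14790 - 11536 = -26326)
B + E(61, 44) = -26326 + 2*61 = -26326 + 122 = -26204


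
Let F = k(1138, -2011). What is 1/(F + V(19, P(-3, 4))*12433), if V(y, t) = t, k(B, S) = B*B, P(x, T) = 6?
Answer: 1/1369642 ≈ 7.3012e-7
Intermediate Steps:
k(B, S) = B²
F = 1295044 (F = 1138² = 1295044)
1/(F + V(19, P(-3, 4))*12433) = 1/(1295044 + 6*12433) = 1/(1295044 + 74598) = 1/1369642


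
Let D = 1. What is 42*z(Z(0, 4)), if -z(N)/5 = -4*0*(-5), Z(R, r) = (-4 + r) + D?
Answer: 0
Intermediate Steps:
Z(R, r) = -3 + r (Z(R, r) = (-4 + r) + 1 = -3 + r)
z(N) = 0 (z(N) = -5*(-4*0)*(-5) = -0*(-5) = -5*0 = 0)
42*z(Z(0, 4)) = 42*0 = 0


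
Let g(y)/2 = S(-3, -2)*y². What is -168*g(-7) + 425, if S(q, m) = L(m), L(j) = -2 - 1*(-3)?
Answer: -16039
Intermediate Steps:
L(j) = 1 (L(j) = -2 + 3 = 1)
S(q, m) = 1
g(y) = 2*y² (g(y) = 2*(1*y²) = 2*y²)
-168*g(-7) + 425 = -336*(-7)² + 425 = -336*49 + 425 = -168*98 + 425 = -16464 + 425 = -16039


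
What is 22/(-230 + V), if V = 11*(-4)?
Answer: -11/137 ≈ -0.080292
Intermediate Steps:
V = -44
22/(-230 + V) = 22/(-230 - 44) = 22/(-274) = 22*(-1/274) = -11/137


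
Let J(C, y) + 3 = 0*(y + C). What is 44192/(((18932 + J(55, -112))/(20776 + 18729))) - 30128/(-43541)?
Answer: 76014664056272/824187589 ≈ 92230.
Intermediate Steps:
J(C, y) = -3 (J(C, y) = -3 + 0*(y + C) = -3 + 0*(C + y) = -3 + 0 = -3)
44192/(((18932 + J(55, -112))/(20776 + 18729))) - 30128/(-43541) = 44192/(((18932 - 3)/(20776 + 18729))) - 30128/(-43541) = 44192/((18929/39505)) - 30128*(-1/43541) = 44192/((18929*(1/39505))) + 30128/43541 = 44192/(18929/39505) + 30128/43541 = 44192*(39505/18929) + 30128/43541 = 1745804960/18929 + 30128/43541 = 76014664056272/824187589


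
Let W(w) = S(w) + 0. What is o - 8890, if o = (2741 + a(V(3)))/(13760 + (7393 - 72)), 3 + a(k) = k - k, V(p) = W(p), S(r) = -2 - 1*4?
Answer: -187407352/21081 ≈ -8889.9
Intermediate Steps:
S(r) = -6 (S(r) = -2 - 4 = -6)
W(w) = -6 (W(w) = -6 + 0 = -6)
V(p) = -6
a(k) = -3 (a(k) = -3 + (k - k) = -3 + 0 = -3)
o = 2738/21081 (o = (2741 - 3)/(13760 + (7393 - 72)) = 2738/(13760 + 7321) = 2738/21081 ≈ 0.12988)
o - 8890 = 2738/21081 - 8890 = -187407352/21081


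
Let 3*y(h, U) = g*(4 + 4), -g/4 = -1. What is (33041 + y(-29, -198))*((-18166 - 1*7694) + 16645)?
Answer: -913713325/3 ≈ -3.0457e+8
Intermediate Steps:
g = 4 (g = -4*(-1) = 4)
y(h, U) = 32/3 (y(h, U) = (4*(4 + 4))/3 = (4*8)/3 = (⅓)*32 = 32/3)
(33041 + y(-29, -198))*((-18166 - 1*7694) + 16645) = (33041 + 32/3)*((-18166 - 1*7694) + 16645) = 99155*((-18166 - 7694) + 16645)/3 = 99155*(-25860 + 16645)/3 = (99155/3)*(-9215) = -913713325/3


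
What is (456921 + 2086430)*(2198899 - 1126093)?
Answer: 2728522212906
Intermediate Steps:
(456921 + 2086430)*(2198899 - 1126093) = 2543351*1072806 = 2728522212906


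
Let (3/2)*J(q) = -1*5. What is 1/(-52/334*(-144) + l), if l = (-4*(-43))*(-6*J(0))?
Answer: 167/578224 ≈ 0.00028882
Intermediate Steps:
J(q) = -10/3 (J(q) = 2*(-1*5)/3 = (⅔)*(-5) = -10/3)
l = 3440 (l = (-4*(-43))*(-6*(-10/3)) = 172*20 = 3440)
1/(-52/334*(-144) + l) = 1/(-52/334*(-144) + 3440) = 1/(-52*1/334*(-144) + 3440) = 1/(-26/167*(-144) + 3440) = 1/(3744/167 + 3440) = 1/(578224/167) = 167/578224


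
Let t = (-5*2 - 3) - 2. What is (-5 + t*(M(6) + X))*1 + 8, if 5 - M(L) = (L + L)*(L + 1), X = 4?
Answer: 1128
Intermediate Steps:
M(L) = 5 - 2*L*(1 + L) (M(L) = 5 - (L + L)*(L + 1) = 5 - 2*L*(1 + L))
t = -15 (t = (-10 - 3) - 2 = -13 - 2 = -15)
(-5 + t*(M(6) + X))*1 + 8 = (-5 - 15*((5 - 2*6 - 2*6²) + 4))*1 + 8 = (-5 - 15*((5 - 12 - 2*36) + 4))*1 + 8 = (-5 - 15*((5 - 12 - 72) + 4))*1 + 8 = (-5 - 15*(-79 + 4))*1 + 8 = (-5 - 15*(-75))*1 + 8 = (-5 + 1125)*1 + 8 = 1120*1 + 8 = 1120 + 8 = 1128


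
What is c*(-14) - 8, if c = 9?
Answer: -134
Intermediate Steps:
c*(-14) - 8 = 9*(-14) - 8 = -126 - 8 = -134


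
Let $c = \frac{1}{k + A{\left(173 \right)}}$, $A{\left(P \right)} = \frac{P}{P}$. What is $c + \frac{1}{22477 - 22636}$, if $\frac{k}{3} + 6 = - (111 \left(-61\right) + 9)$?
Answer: $- \frac{20110}{3222771} \approx -0.00624$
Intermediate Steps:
$A{\left(P \right)} = 1$
$k = 20268$ ($k = -18 + 3 \left(- (111 \left(-61\right) + 9)\right) = -18 + 3 \left(- (-6771 + 9)\right) = -18 + 3 \left(\left(-1\right) \left(-6762\right)\right) = -18 + 3 \cdot 6762 = -18 + 20286 = 20268$)
$c = \frac{1}{20269}$ ($c = \frac{1}{20268 + 1} = \frac{1}{20269} \approx 4.9336 \cdot 10^{-5}$)
$c + \frac{1}{22477 - 22636} = \frac{1}{20269} + \frac{1}{22477 - 22636} = \frac{1}{20269} + \frac{1}{-159} = \frac{1}{20269} - \frac{1}{159} = - \frac{20110}{3222771}$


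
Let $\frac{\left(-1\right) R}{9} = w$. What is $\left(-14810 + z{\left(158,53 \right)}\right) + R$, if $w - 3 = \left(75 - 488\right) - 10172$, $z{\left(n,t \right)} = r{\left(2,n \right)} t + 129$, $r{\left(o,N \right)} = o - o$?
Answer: $80557$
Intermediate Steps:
$r{\left(o,N \right)} = 0$
$z{\left(n,t \right)} = 129$ ($z{\left(n,t \right)} = 0 t + 129 = 0 + 129 = 129$)
$w = -10582$ ($w = 3 + \left(\left(75 - 488\right) - 10172\right) = 3 - 10585 = -10582$)
$R = 95238$ ($R = \left(-9\right) \left(-10582\right) = 95238$)
$\left(-14810 + z{\left(158,53 \right)}\right) + R = \left(-14810 + 129\right) + 95238 = -14681 + 95238 = 80557$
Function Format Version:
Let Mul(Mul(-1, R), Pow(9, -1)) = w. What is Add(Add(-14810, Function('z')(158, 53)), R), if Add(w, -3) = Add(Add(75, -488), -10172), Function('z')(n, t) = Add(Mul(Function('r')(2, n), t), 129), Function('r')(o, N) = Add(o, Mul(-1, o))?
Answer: 80557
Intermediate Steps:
Function('r')(o, N) = 0
Function('z')(n, t) = 129 (Function('z')(n, t) = Add(Mul(0, t), 129) = Add(0, 129) = 129)
w = -10582 (w = Add(3, Add(Add(75, -488), -10172)) = Add(3, Add(-413, -10172)) = Add(3, -10585) = -10582)
R = 95238 (R = Mul(-9, -10582) = 95238)
Add(Add(-14810, Function('z')(158, 53)), R) = Add(Add(-14810, 129), 95238) = Add(-14681, 95238) = 80557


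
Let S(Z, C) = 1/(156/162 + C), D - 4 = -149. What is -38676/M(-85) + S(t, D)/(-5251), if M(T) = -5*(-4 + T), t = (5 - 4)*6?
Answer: -8874246741/102105695 ≈ -86.912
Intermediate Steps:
t = 6 (t = 1*6 = 6)
D = -145 (D = 4 - 149 = -145)
S(Z, C) = 1/(26/27 + C) (S(Z, C) = 1/(156*(1/162) + C) = 1/(26/27 + C))
M(T) = 20 - 5*T
-38676/M(-85) + S(t, D)/(-5251) = -38676/(20 - 5*(-85)) + (27/(26 + 27*(-145)))/(-5251) = -38676/(20 + 425) + (27/(26 - 3915))*(-1/5251) = -38676/445 + (27/(-3889))*(-1/5251) = -38676*1/445 + (27*(-1/3889))*(-1/5251) = -38676/445 - 27/3889*(-1/5251) = -38676/445 + 27/20421139 = -8874246741/102105695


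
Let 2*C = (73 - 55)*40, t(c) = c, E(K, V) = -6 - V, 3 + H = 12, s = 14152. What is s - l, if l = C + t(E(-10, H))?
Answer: 13807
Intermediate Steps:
H = 9 (H = -3 + 12 = 9)
C = 360 (C = ((73 - 55)*40)/2 = (18*40)/2 = (½)*720 = 360)
l = 345 (l = 360 + (-6 - 1*9) = 360 + (-6 - 9) = 360 - 15 = 345)
s - l = 14152 - 1*345 = 14152 - 345 = 13807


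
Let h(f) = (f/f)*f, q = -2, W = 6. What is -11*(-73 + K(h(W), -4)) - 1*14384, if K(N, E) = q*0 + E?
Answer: -13537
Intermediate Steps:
h(f) = f (h(f) = 1*f = f)
K(N, E) = E (K(N, E) = -2*0 + E = 0 + E = E)
-11*(-73 + K(h(W), -4)) - 1*14384 = -11*(-73 - 4) - 1*14384 = -11*(-77) - 14384 = 847 - 14384 = -13537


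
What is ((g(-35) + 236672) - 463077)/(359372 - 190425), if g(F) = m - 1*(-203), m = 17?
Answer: -226185/168947 ≈ -1.3388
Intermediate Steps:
g(F) = 220 (g(F) = 17 - 1*(-203) = 17 + 203 = 220)
((g(-35) + 236672) - 463077)/(359372 - 190425) = ((220 + 236672) - 463077)/(359372 - 190425) = (236892 - 463077)/168947 = -226185*1/168947 = -226185/168947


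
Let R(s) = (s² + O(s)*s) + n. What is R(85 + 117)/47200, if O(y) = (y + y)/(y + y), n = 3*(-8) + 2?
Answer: 5123/5900 ≈ 0.86831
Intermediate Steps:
n = -22 (n = -24 + 2 = -22)
O(y) = 1 (O(y) = (2*y)/((2*y)) = (2*y)*(1/(2*y)) = 1)
R(s) = -22 + s + s² (R(s) = (s² + 1*s) - 22 = (s² + s) - 22 = (s + s²) - 22 = -22 + s + s²)
R(85 + 117)/47200 = (-22 + (85 + 117) + (85 + 117)²)/47200 = (-22 + 202 + 202²)*(1/47200) = (-22 + 202 + 40804)*(1/47200) = 40984*(1/47200) = 5123/5900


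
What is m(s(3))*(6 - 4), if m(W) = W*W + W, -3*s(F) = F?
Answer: 0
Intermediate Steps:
s(F) = -F/3
m(W) = W + W**2 (m(W) = W**2 + W = W + W**2)
m(s(3))*(6 - 4) = ((-1/3*3)*(1 - 1/3*3))*(6 - 4) = -(1 - 1)*2 = -1*0*2 = 0*2 = 0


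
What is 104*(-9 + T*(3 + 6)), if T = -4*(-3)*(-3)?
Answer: -34632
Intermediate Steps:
T = -36 (T = 12*(-3) = -36)
104*(-9 + T*(3 + 6)) = 104*(-9 - 36*(3 + 6)) = 104*(-9 - 36*9) = 104*(-9 - 324) = 104*(-333) = -34632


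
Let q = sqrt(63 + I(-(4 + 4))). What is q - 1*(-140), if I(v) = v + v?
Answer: 140 + sqrt(47) ≈ 146.86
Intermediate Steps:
I(v) = 2*v
q = sqrt(47) (q = sqrt(63 + 2*(-(4 + 4))) = sqrt(63 + 2*(-1*8)) = sqrt(63 + 2*(-8)) = sqrt(63 - 16) = sqrt(47) ≈ 6.8557)
q - 1*(-140) = sqrt(47) - 1*(-140) = sqrt(47) + 140 = 140 + sqrt(47)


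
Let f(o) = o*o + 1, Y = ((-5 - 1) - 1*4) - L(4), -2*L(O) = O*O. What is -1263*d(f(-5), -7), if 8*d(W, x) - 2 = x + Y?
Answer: 8841/8 ≈ 1105.1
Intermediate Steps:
L(O) = -O**2/2 (L(O) = -O*O/2 = -O**2/2)
Y = -2 (Y = ((-5 - 1) - 1*4) - (-1)*4**2/2 = (-6 - 4) - (-1)*16/2 = -10 - 1*(-8) = -10 + 8 = -2)
f(o) = 1 + o**2 (f(o) = o**2 + 1 = 1 + o**2)
d(W, x) = x/8 (d(W, x) = 1/4 + (x - 2)/8 = 1/4 + (-2 + x)/8 = 1/4 + (-1/4 + x/8) = x/8)
-1263*d(f(-5), -7) = -1263*(-7)/8 = -1263*(-7/8) = 8841/8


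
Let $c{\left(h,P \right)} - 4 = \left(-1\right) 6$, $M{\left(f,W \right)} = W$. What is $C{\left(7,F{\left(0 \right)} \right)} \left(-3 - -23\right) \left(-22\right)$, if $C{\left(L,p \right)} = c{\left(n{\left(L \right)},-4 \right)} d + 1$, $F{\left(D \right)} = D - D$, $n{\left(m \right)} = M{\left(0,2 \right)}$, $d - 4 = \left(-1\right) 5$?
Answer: $-1320$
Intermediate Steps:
$d = -1$ ($d = 4 - 5 = -1$)
$n{\left(m \right)} = 2$
$c{\left(h,P \right)} = -2$ ($c{\left(h,P \right)} = 4 - 6 = -2$)
$F{\left(D \right)} = 0$
$C{\left(L,p \right)} = 3$ ($C{\left(L,p \right)} = \left(-2\right) \left(-1\right) + 1 = 2 + 1 = 3$)
$C{\left(7,F{\left(0 \right)} \right)} \left(-3 - -23\right) \left(-22\right) = 3 \left(-3 - -23\right) \left(-22\right) = 3 \left(-3 + 23\right) \left(-22\right) = 3 \cdot 20 \left(-22\right) = 60 \left(-22\right) = -1320$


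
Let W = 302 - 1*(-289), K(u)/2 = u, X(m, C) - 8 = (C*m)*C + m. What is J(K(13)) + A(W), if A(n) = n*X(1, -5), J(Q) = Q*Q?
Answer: 20770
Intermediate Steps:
X(m, C) = 8 + m + m*C² (X(m, C) = 8 + ((C*m)*C + m) = 8 + (m*C² + m) = 8 + (m + m*C²) = 8 + m + m*C²)
K(u) = 2*u
J(Q) = Q²
W = 591 (W = 302 + 289 = 591)
A(n) = 34*n (A(n) = n*(8 + 1 + 1*(-5)²) = n*(8 + 1 + 1*25) = n*(8 + 1 + 25) = n*34 = 34*n)
J(K(13)) + A(W) = (2*13)² + 34*591 = 26² + 20094 = 676 + 20094 = 20770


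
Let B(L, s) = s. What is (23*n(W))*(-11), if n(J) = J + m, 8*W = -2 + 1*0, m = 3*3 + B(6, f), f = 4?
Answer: -12903/4 ≈ -3225.8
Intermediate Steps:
m = 13 (m = 3*3 + 4 = 9 + 4 = 13)
W = -1/4 (W = (-2 + 1*0)/8 = (-2 + 0)/8 = (1/8)*(-2) = -1/4 ≈ -0.25000)
n(J) = 13 + J (n(J) = J + 13 = 13 + J)
(23*n(W))*(-11) = (23*(13 - 1/4))*(-11) = (23*(51/4))*(-11) = (1173/4)*(-11) = -12903/4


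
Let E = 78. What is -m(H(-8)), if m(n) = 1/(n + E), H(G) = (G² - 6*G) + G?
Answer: -1/182 ≈ -0.0054945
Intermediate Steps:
H(G) = G² - 5*G
m(n) = 1/(78 + n) (m(n) = 1/(n + 78) = 1/(78 + n))
-m(H(-8)) = -1/(78 - 8*(-5 - 8)) = -1/(78 - 8*(-13)) = -1/(78 + 104) = -1/182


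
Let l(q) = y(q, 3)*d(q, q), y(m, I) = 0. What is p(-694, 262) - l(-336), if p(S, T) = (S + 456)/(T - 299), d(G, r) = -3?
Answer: 238/37 ≈ 6.4324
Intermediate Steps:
p(S, T) = (456 + S)/(-299 + T)
l(q) = 0 (l(q) = 0*(-3) = 0)
p(-694, 262) - l(-336) = (456 - 694)/(-299 + 262) - 1*0 = -238/(-37) + 0 = -1/37*(-238) + 0 = 238/37 + 0 = 238/37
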